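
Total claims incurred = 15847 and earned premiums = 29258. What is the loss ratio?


Loss ratio = claims / premiums
= 15847 / 29258
= 0.5416


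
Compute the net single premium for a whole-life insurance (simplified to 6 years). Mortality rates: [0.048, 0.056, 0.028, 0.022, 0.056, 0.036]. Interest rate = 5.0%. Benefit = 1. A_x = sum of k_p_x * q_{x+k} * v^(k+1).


v = 0.952381
Year 0: k_p_x=1.0, q=0.048, term=0.045714
Year 1: k_p_x=0.952, q=0.056, term=0.048356
Year 2: k_p_x=0.898688, q=0.028, term=0.021737
Year 3: k_p_x=0.873525, q=0.022, term=0.01581
Year 4: k_p_x=0.854307, q=0.056, term=0.037485
Year 5: k_p_x=0.806466, q=0.036, term=0.021665
A_x = 0.1908


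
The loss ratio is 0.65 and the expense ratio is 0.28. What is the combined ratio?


Combined ratio = loss ratio + expense ratio
= 0.65 + 0.28
= 0.93


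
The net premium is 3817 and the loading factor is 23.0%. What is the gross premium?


Gross = net * (1 + loading)
= 3817 * (1 + 0.23)
= 3817 * 1.23
= 4694.91


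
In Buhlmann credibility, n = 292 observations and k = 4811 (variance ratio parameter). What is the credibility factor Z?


Z = n / (n + k)
= 292 / (292 + 4811)
= 292 / 5103
= 0.0572


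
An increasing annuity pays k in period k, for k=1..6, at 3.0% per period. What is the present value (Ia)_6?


(Ia)_n = sum_{k=1}^{n} k * v^k, v = 1/(1+i)
v = 0.970874
Sum computed term by term:
(Ia)_6 = 18.4934


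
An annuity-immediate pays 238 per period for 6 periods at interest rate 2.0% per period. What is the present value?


PV = PMT * (1 - (1+i)^(-n)) / i
= 238 * (1 - (1+0.02)^(-6)) / 0.02
= 238 * (1 - 0.887971) / 0.02
= 238 * 5.601431
= 1333.1406


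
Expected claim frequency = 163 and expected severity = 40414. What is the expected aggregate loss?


E[S] = E[N] * E[X]
= 163 * 40414
= 6.5875e+06


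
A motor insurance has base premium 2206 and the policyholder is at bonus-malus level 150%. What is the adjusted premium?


adjusted = base * BM_level / 100
= 2206 * 150 / 100
= 2206 * 1.5
= 3309.0


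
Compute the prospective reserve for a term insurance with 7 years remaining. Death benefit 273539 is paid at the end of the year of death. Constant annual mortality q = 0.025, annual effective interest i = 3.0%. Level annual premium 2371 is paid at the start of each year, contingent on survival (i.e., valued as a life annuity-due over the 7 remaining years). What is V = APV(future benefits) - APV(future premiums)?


v = 1/(1+i) = 0.970874
APV(future benefits) per unit = sum_{k=0}^{6} k_p_x * q * v^(k+1) = 0.144982
APV(future benefits) = 273539 * 0.144982 = 39658.3538
Life annuity-due factor ä_{x:7} = sum_{k=0}^{6} k_p_x * v^k = 5.973277
APV(future premiums) = 2371 * 5.973277 = 14162.6394
V = 39658.3538 - 14162.6394
= 25495.7144


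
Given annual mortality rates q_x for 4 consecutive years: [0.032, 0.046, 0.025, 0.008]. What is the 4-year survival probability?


p_k = 1 - q_k for each year
Survival = product of (1 - q_k)
= 0.968 * 0.954 * 0.975 * 0.992
= 0.8932


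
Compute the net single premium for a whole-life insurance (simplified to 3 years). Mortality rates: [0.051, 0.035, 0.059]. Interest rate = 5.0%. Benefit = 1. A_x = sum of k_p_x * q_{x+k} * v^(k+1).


v = 0.952381
Year 0: k_p_x=1.0, q=0.051, term=0.048571
Year 1: k_p_x=0.949, q=0.035, term=0.030127
Year 2: k_p_x=0.915785, q=0.059, term=0.046674
A_x = 0.1254


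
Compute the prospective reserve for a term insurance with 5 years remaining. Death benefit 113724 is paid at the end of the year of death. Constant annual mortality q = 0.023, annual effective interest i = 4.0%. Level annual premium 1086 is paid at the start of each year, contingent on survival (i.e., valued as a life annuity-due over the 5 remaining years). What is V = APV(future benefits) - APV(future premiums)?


v = 1/(1+i) = 0.961538
APV(future benefits) per unit = sum_{k=0}^{4} k_p_x * q * v^(k+1) = 0.097967
APV(future benefits) = 113724 * 0.097967 = 11141.24
Life annuity-due factor ä_{x:5} = sum_{k=0}^{4} k_p_x * v^k = 4.429828
APV(future premiums) = 1086 * 4.429828 = 4810.7937
V = 11141.24 - 4810.7937
= 6330.4463


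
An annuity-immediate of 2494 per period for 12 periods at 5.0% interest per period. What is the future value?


FV = PMT * ((1+i)^n - 1) / i
= 2494 * ((1.05)^12 - 1) / 0.05
= 2494 * (1.795856 - 1) / 0.05
= 39697.3135


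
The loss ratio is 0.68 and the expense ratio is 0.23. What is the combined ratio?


Combined ratio = loss ratio + expense ratio
= 0.68 + 0.23
= 0.91


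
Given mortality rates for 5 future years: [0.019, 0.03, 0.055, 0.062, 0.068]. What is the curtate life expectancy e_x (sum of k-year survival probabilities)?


e_x = sum_{k=1}^{n} k_p_x
k_p_x values:
  1_p_x = 0.981
  2_p_x = 0.95157
  3_p_x = 0.899234
  4_p_x = 0.843481
  5_p_x = 0.786124
e_x = 4.4614


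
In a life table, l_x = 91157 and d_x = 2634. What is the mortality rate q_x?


q_x = d_x / l_x
= 2634 / 91157
= 0.0289


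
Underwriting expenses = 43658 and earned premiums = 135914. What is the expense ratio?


Expense ratio = expenses / premiums
= 43658 / 135914
= 0.3212


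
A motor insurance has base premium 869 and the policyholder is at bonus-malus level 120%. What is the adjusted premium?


adjusted = base * BM_level / 100
= 869 * 120 / 100
= 869 * 1.2
= 1042.8


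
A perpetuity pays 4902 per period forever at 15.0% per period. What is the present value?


PV = PMT / i
= 4902 / 0.15
= 32680.0


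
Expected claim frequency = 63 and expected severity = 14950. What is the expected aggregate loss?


E[S] = E[N] * E[X]
= 63 * 14950
= 941850


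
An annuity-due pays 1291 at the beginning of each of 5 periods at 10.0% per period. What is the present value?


PV_due = PMT * (1-(1+i)^(-n))/i * (1+i)
PV_immediate = 4893.9057
PV_due = 4893.9057 * 1.1
= 5383.2963


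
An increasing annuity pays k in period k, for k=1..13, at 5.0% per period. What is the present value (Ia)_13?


(Ia)_n = sum_{k=1}^{n} k * v^k, v = 1/(1+i)
v = 0.952381
Sum computed term by term:
(Ia)_13 = 59.3815


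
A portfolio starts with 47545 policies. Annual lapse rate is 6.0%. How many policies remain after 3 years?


remaining = initial * (1 - lapse)^years
= 47545 * (1 - 0.06)^3
= 47545 * 0.830584
= 39490.1163


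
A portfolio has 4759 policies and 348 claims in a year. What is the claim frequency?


frequency = claims / policies
= 348 / 4759
= 0.0731


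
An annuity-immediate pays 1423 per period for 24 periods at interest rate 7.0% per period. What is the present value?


PV = PMT * (1 - (1+i)^(-n)) / i
= 1423 * (1 - (1+0.07)^(-24)) / 0.07
= 1423 * (1 - 0.197147) / 0.07
= 1423 * 11.469334
= 16320.8623


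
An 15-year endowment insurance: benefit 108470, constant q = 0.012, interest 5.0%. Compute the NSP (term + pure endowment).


Term component = 12568.3405
Pure endowment = 15_p_x * v^15 * benefit = 0.834361 * 0.481017 * 108470 = 43533.574
NSP = 56101.9145


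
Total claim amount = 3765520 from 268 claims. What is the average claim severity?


severity = total / number
= 3765520 / 268
= 14050.4478


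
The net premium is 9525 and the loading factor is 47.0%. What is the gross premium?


Gross = net * (1 + loading)
= 9525 * (1 + 0.47)
= 9525 * 1.47
= 14001.75


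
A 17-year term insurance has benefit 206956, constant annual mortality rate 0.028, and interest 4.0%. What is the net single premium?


NSP = benefit * sum_{k=0}^{n-1} k_p_x * q * v^(k+1)
With constant q=0.028, v=0.961538
Sum = 0.281325
NSP = 206956 * 0.281325
= 58221.9562


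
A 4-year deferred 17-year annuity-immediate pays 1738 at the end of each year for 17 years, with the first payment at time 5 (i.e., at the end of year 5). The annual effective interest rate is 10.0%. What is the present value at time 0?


PV at time 4 of the 17-year annuity-immediate:
a_n = 1738 * (1-(1+0.1)^(-17))/0.1 = 13941.4597
Discount back 4 years to time 0:
PV = 13941.4597 * (1+0.1)^(-4)
= 13941.4597 * 0.683013
= 9522.2045


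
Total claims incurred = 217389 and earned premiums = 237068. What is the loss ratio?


Loss ratio = claims / premiums
= 217389 / 237068
= 0.917


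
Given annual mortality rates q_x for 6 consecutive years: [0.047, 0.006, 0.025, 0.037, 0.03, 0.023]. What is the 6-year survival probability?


p_k = 1 - q_k for each year
Survival = product of (1 - q_k)
= 0.953 * 0.994 * 0.975 * 0.963 * 0.97 * 0.977
= 0.8429


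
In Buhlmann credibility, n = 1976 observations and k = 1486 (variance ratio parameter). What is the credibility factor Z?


Z = n / (n + k)
= 1976 / (1976 + 1486)
= 1976 / 3462
= 0.5708


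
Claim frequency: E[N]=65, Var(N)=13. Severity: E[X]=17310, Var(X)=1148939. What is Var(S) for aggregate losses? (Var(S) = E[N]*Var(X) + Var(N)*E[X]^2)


Var(S) = E[N]*Var(X) + Var(N)*E[X]^2
= 65*1148939 + 13*17310^2
= 74681035 + 3895269300
= 3.9700e+09


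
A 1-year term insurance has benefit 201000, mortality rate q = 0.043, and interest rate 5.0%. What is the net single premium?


NSP = benefit * q * v
v = 1/(1+i) = 0.952381
NSP = 201000 * 0.043 * 0.952381
= 8231.4286


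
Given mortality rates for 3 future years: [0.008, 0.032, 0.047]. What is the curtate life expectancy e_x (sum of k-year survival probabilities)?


e_x = sum_{k=1}^{n} k_p_x
k_p_x values:
  1_p_x = 0.992
  2_p_x = 0.960256
  3_p_x = 0.915124
e_x = 2.8674


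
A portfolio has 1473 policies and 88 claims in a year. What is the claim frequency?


frequency = claims / policies
= 88 / 1473
= 0.0597


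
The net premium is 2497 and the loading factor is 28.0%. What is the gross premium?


Gross = net * (1 + loading)
= 2497 * (1 + 0.28)
= 2497 * 1.28
= 3196.16


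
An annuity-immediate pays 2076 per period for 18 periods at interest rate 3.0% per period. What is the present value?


PV = PMT * (1 - (1+i)^(-n)) / i
= 2076 * (1 - (1+0.03)^(-18)) / 0.03
= 2076 * (1 - 0.587395) / 0.03
= 2076 * 13.753513
= 28552.2932


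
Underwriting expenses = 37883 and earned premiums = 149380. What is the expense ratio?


Expense ratio = expenses / premiums
= 37883 / 149380
= 0.2536


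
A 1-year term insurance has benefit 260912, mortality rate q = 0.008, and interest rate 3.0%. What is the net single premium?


NSP = benefit * q * v
v = 1/(1+i) = 0.970874
NSP = 260912 * 0.008 * 0.970874
= 2026.501


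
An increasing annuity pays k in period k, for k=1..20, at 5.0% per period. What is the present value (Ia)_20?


(Ia)_n = sum_{k=1}^{n} k * v^k, v = 1/(1+i)
v = 0.952381
Sum computed term by term:
(Ia)_20 = 110.9506


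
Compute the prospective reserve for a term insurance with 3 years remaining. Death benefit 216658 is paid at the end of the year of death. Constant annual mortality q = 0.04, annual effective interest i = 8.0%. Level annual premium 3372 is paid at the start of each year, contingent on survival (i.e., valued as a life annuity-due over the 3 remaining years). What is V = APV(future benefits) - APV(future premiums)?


v = 1/(1+i) = 0.925926
APV(future benefits) per unit = sum_{k=0}^{2} k_p_x * q * v^(k+1) = 0.099223
APV(future benefits) = 216658 * 0.099223 = 21497.3873
Life annuity-due factor ä_{x:3} = sum_{k=0}^{2} k_p_x * v^k = 2.679012
APV(future premiums) = 3372 * 2.679012 = 9033.6296
V = 21497.3873 - 9033.6296
= 12463.7577


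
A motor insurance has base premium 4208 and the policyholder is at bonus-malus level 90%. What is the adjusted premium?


adjusted = base * BM_level / 100
= 4208 * 90 / 100
= 4208 * 0.9
= 3787.2


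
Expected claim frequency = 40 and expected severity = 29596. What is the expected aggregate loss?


E[S] = E[N] * E[X]
= 40 * 29596
= 1.1838e+06


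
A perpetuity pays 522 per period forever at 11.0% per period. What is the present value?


PV = PMT / i
= 522 / 0.11
= 4745.4545


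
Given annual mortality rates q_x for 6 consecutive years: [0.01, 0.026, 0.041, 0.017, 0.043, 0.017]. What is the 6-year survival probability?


p_k = 1 - q_k for each year
Survival = product of (1 - q_k)
= 0.99 * 0.974 * 0.959 * 0.983 * 0.957 * 0.983
= 0.8551


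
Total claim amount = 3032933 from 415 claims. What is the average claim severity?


severity = total / number
= 3032933 / 415
= 7308.2723


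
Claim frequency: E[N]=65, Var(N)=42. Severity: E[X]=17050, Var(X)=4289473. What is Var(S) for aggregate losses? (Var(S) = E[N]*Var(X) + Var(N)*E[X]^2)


Var(S) = E[N]*Var(X) + Var(N)*E[X]^2
= 65*4289473 + 42*17050^2
= 278815745 + 12209505000
= 1.2488e+10


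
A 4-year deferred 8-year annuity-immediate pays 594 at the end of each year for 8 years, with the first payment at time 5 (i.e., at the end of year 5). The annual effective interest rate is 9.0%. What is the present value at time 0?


PV at time 4 of the 8-year annuity-immediate:
a_n = 594 * (1-(1+0.09)^(-8))/0.09 = 3287.6826
Discount back 4 years to time 0:
PV = 3287.6826 * (1+0.09)^(-4)
= 3287.6826 * 0.708425
= 2329.0772


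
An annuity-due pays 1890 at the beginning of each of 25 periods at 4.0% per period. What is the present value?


PV_due = PMT * (1-(1+i)^(-n))/i * (1+i)
PV_immediate = 29525.7311
PV_due = 29525.7311 * 1.04
= 30706.7603


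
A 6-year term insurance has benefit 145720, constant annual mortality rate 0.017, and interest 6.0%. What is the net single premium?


NSP = benefit * sum_{k=0}^{n-1} k_p_x * q * v^(k+1)
With constant q=0.017, v=0.943396
Sum = 0.080354
NSP = 145720 * 0.080354
= 11709.2322


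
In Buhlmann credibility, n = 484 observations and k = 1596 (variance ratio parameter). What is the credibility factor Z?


Z = n / (n + k)
= 484 / (484 + 1596)
= 484 / 2080
= 0.2327


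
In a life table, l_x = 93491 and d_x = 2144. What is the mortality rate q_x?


q_x = d_x / l_x
= 2144 / 93491
= 0.0229


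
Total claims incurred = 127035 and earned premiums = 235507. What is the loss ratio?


Loss ratio = claims / premiums
= 127035 / 235507
= 0.5394


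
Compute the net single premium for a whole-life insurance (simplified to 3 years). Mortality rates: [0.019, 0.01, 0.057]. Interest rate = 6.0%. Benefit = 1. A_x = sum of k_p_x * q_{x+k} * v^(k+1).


v = 0.943396
Year 0: k_p_x=1.0, q=0.019, term=0.017925
Year 1: k_p_x=0.981, q=0.01, term=0.008731
Year 2: k_p_x=0.97119, q=0.057, term=0.04648
A_x = 0.0731


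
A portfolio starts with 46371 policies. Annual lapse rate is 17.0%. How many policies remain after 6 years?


remaining = initial * (1 - lapse)^years
= 46371 * (1 - 0.17)^6
= 46371 * 0.32694
= 15160.5521


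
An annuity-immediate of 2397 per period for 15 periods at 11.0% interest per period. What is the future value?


FV = PMT * ((1+i)^n - 1) / i
= 2397 * ((1.11)^15 - 1) / 0.11
= 2397 * (4.784589 - 1) / 0.11
= 82469.6455


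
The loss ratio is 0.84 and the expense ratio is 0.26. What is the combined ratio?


Combined ratio = loss ratio + expense ratio
= 0.84 + 0.26
= 1.1


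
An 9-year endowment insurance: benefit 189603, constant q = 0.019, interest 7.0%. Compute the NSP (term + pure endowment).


Term component = 21951.2921
Pure endowment = 9_p_x * v^9 * benefit = 0.841436 * 0.543934 * 189603 = 86778.5266
NSP = 108729.8187


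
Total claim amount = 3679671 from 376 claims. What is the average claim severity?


severity = total / number
= 3679671 / 376
= 9786.359


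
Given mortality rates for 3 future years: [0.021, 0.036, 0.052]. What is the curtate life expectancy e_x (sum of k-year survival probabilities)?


e_x = sum_{k=1}^{n} k_p_x
k_p_x values:
  1_p_x = 0.979
  2_p_x = 0.943756
  3_p_x = 0.894681
e_x = 2.8174


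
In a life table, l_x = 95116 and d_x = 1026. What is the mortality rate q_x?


q_x = d_x / l_x
= 1026 / 95116
= 0.0108


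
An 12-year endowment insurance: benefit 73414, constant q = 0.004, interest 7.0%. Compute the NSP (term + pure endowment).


Term component = 2289.08
Pure endowment = 12_p_x * v^12 * benefit = 0.953042 * 0.444012 * 73414 = 31066.0199
NSP = 33355.0999


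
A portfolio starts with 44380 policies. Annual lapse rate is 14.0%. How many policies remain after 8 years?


remaining = initial * (1 - lapse)^years
= 44380 * (1 - 0.14)^8
= 44380 * 0.299218
= 13279.2916


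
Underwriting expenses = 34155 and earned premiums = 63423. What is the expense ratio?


Expense ratio = expenses / premiums
= 34155 / 63423
= 0.5385


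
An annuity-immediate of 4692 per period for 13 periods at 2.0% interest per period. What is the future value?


FV = PMT * ((1+i)^n - 1) / i
= 4692 * ((1.02)^13 - 1) / 0.02
= 4692 * (1.293607 - 1) / 0.02
= 68880.1155


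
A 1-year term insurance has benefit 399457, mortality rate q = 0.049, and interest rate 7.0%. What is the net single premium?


NSP = benefit * q * v
v = 1/(1+i) = 0.934579
NSP = 399457 * 0.049 * 0.934579
= 18292.8907


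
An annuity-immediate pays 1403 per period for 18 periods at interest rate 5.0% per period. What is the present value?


PV = PMT * (1 - (1+i)^(-n)) / i
= 1403 * (1 - (1+0.05)^(-18)) / 0.05
= 1403 * (1 - 0.415521) / 0.05
= 1403 * 11.689587
= 16400.4904


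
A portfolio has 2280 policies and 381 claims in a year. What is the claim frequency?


frequency = claims / policies
= 381 / 2280
= 0.1671


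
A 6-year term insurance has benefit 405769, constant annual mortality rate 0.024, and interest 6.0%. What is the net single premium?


NSP = benefit * sum_{k=0}^{n-1} k_p_x * q * v^(k+1)
With constant q=0.024, v=0.943396
Sum = 0.111616
NSP = 405769 * 0.111616
= 45290.1215


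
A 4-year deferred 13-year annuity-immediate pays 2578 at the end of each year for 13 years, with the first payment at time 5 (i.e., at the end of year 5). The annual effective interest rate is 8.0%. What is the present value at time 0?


PV at time 4 of the 13-year annuity-immediate:
a_n = 2578 * (1-(1+0.08)^(-13))/0.08 = 20375.9344
Discount back 4 years to time 0:
PV = 20375.9344 * (1+0.08)^(-4)
= 20375.9344 * 0.73503
= 14976.92


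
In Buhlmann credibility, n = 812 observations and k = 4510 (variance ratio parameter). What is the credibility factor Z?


Z = n / (n + k)
= 812 / (812 + 4510)
= 812 / 5322
= 0.1526


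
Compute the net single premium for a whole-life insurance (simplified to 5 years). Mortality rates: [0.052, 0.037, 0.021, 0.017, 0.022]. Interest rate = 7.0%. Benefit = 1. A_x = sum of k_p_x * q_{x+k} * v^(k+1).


v = 0.934579
Year 0: k_p_x=1.0, q=0.052, term=0.048598
Year 1: k_p_x=0.948, q=0.037, term=0.030637
Year 2: k_p_x=0.912924, q=0.021, term=0.01565
Year 3: k_p_x=0.893753, q=0.017, term=0.011591
Year 4: k_p_x=0.878559, q=0.022, term=0.013781
A_x = 0.1203


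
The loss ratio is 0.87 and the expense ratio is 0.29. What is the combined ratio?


Combined ratio = loss ratio + expense ratio
= 0.87 + 0.29
= 1.16


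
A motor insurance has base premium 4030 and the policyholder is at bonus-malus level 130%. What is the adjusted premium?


adjusted = base * BM_level / 100
= 4030 * 130 / 100
= 4030 * 1.3
= 5239.0


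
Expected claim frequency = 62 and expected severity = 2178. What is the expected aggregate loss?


E[S] = E[N] * E[X]
= 62 * 2178
= 135036


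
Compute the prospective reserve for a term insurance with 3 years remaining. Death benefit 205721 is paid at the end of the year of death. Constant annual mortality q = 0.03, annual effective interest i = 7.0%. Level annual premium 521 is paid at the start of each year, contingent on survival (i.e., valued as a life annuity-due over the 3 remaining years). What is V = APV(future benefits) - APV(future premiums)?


v = 1/(1+i) = 0.934579
APV(future benefits) per unit = sum_{k=0}^{2} k_p_x * q * v^(k+1) = 0.076496
APV(future benefits) = 205721 * 0.076496 = 15736.8522
Life annuity-due factor ä_{x:3} = sum_{k=0}^{2} k_p_x * v^k = 2.728361
APV(future premiums) = 521 * 2.728361 = 1421.4758
V = 15736.8522 - 1421.4758
= 14315.3764


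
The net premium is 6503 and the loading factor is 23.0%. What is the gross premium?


Gross = net * (1 + loading)
= 6503 * (1 + 0.23)
= 6503 * 1.23
= 7998.69


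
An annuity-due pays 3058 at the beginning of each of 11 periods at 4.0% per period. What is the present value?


PV_due = PMT * (1-(1+i)^(-n))/i * (1+i)
PV_immediate = 26789.5378
PV_due = 26789.5378 * 1.04
= 27861.1193


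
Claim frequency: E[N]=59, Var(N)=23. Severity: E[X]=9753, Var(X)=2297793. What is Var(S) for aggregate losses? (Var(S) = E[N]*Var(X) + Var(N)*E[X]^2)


Var(S) = E[N]*Var(X) + Var(N)*E[X]^2
= 59*2297793 + 23*9753^2
= 135569787 + 2187783207
= 2.3234e+09


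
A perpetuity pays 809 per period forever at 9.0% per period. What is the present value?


PV = PMT / i
= 809 / 0.09
= 8988.8889


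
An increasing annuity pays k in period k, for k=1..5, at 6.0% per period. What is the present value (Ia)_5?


(Ia)_n = sum_{k=1}^{n} k * v^k, v = 1/(1+i)
v = 0.943396
Sum computed term by term:
(Ia)_5 = 12.1469


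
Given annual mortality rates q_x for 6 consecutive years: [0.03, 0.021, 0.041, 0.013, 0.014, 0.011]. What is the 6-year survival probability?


p_k = 1 - q_k for each year
Survival = product of (1 - q_k)
= 0.97 * 0.979 * 0.959 * 0.987 * 0.986 * 0.989
= 0.8765


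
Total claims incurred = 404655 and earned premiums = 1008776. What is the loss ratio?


Loss ratio = claims / premiums
= 404655 / 1008776
= 0.4011


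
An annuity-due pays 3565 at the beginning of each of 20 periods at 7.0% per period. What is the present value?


PV_due = PMT * (1-(1+i)^(-n))/i * (1+i)
PV_immediate = 37767.6608
PV_due = 37767.6608 * 1.07
= 40411.397


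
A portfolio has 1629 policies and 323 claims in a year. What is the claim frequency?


frequency = claims / policies
= 323 / 1629
= 0.1983


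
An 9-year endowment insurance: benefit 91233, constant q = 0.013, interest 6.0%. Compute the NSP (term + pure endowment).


Term component = 7698.7852
Pure endowment = 9_p_x * v^9 * benefit = 0.888903 * 0.591898 * 91233 = 48001.36
NSP = 55700.1452


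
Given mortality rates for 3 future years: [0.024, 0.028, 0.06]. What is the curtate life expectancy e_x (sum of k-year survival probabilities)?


e_x = sum_{k=1}^{n} k_p_x
k_p_x values:
  1_p_x = 0.976
  2_p_x = 0.948672
  3_p_x = 0.891752
e_x = 2.8164


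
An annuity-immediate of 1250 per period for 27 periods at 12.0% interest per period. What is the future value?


FV = PMT * ((1+i)^n - 1) / i
= 1250 * ((1.12)^27 - 1) / 0.12
= 1250 * (21.324881 - 1) / 0.12
= 211717.5082


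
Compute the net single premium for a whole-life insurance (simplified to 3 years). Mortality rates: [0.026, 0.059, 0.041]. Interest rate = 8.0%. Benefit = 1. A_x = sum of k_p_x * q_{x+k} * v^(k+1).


v = 0.925926
Year 0: k_p_x=1.0, q=0.026, term=0.024074
Year 1: k_p_x=0.974, q=0.059, term=0.049268
Year 2: k_p_x=0.916534, q=0.041, term=0.029831
A_x = 0.1032


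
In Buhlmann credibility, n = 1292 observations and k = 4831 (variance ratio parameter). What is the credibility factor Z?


Z = n / (n + k)
= 1292 / (1292 + 4831)
= 1292 / 6123
= 0.211


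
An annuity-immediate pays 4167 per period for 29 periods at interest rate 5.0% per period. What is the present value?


PV = PMT * (1 - (1+i)^(-n)) / i
= 4167 * (1 - (1+0.05)^(-29)) / 0.05
= 4167 * (1 - 0.242946) / 0.05
= 4167 * 15.141074
= 63092.8536


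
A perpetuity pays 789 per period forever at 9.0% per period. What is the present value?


PV = PMT / i
= 789 / 0.09
= 8766.6667


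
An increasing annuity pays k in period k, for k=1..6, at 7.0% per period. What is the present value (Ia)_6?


(Ia)_n = sum_{k=1}^{n} k * v^k, v = 1/(1+i)
v = 0.934579
Sum computed term by term:
(Ia)_6 = 15.7449


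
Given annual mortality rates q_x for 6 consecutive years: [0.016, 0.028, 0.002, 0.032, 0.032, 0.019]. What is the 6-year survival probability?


p_k = 1 - q_k for each year
Survival = product of (1 - q_k)
= 0.984 * 0.972 * 0.998 * 0.968 * 0.968 * 0.981
= 0.8774


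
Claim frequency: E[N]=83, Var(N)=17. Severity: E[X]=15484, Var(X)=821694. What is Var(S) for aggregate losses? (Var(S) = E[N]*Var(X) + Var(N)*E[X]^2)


Var(S) = E[N]*Var(X) + Var(N)*E[X]^2
= 83*821694 + 17*15484^2
= 68200602 + 4075822352
= 4.1440e+09


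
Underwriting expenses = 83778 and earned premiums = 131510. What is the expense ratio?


Expense ratio = expenses / premiums
= 83778 / 131510
= 0.637


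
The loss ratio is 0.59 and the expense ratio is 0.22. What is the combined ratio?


Combined ratio = loss ratio + expense ratio
= 0.59 + 0.22
= 0.81


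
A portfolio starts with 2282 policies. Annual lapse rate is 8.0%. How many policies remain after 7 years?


remaining = initial * (1 - lapse)^years
= 2282 * (1 - 0.08)^7
= 2282 * 0.557847
= 1273.0059


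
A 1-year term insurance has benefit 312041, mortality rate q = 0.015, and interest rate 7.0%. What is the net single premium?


NSP = benefit * q * v
v = 1/(1+i) = 0.934579
NSP = 312041 * 0.015 * 0.934579
= 4374.4065


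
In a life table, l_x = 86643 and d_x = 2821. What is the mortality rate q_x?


q_x = d_x / l_x
= 2821 / 86643
= 0.0326


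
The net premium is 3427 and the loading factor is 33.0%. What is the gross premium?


Gross = net * (1 + loading)
= 3427 * (1 + 0.33)
= 3427 * 1.33
= 4557.91


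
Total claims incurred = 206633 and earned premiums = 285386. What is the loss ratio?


Loss ratio = claims / premiums
= 206633 / 285386
= 0.724


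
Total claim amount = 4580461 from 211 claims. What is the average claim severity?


severity = total / number
= 4580461 / 211
= 21708.346


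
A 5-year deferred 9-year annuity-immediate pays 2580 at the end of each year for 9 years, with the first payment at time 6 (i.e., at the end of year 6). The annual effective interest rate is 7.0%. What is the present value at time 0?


PV at time 5 of the 9-year annuity-immediate:
a_n = 2580 * (1-(1+0.07)^(-9))/0.07 = 16809.2992
Discount back 5 years to time 0:
PV = 16809.2992 * (1+0.07)^(-5)
= 16809.2992 * 0.712986
= 11984.798


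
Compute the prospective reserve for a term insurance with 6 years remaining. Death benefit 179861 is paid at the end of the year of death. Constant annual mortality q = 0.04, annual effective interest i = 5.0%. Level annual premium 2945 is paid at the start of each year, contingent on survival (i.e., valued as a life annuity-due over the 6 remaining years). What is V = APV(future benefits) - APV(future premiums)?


v = 1/(1+i) = 0.952381
APV(future benefits) per unit = sum_{k=0}^{5} k_p_x * q * v^(k+1) = 0.184842
APV(future benefits) = 179861 * 0.184842 = 33245.8338
Life annuity-due factor ä_{x:6} = sum_{k=0}^{5} k_p_x * v^k = 4.852098
APV(future premiums) = 2945 * 4.852098 = 14289.4276
V = 33245.8338 - 14289.4276
= 18956.4062


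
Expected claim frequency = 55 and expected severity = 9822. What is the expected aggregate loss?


E[S] = E[N] * E[X]
= 55 * 9822
= 540210


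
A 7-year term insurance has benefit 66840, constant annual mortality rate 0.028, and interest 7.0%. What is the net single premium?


NSP = benefit * sum_{k=0}^{n-1} k_p_x * q * v^(k+1)
With constant q=0.028, v=0.934579
Sum = 0.139863
NSP = 66840 * 0.139863
= 9348.463


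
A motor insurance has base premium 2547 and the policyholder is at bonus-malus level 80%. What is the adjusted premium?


adjusted = base * BM_level / 100
= 2547 * 80 / 100
= 2547 * 0.8
= 2037.6


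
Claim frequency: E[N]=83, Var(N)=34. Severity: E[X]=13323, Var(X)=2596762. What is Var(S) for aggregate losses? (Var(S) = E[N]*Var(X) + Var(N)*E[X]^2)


Var(S) = E[N]*Var(X) + Var(N)*E[X]^2
= 83*2596762 + 34*13323^2
= 215531246 + 6035079186
= 6.2506e+09


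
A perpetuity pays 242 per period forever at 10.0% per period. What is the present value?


PV = PMT / i
= 242 / 0.1
= 2420.0


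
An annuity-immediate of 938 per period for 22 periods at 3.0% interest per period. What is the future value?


FV = PMT * ((1+i)^n - 1) / i
= 938 * ((1.03)^22 - 1) / 0.03
= 938 * (1.916103 - 1) / 0.03
= 28643.4999


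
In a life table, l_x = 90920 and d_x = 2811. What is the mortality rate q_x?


q_x = d_x / l_x
= 2811 / 90920
= 0.0309


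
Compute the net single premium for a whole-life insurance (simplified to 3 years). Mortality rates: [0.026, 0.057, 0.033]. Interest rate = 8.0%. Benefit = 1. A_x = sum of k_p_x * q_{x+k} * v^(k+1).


v = 0.925926
Year 0: k_p_x=1.0, q=0.026, term=0.024074
Year 1: k_p_x=0.974, q=0.057, term=0.047598
Year 2: k_p_x=0.918482, q=0.033, term=0.024061
A_x = 0.0957


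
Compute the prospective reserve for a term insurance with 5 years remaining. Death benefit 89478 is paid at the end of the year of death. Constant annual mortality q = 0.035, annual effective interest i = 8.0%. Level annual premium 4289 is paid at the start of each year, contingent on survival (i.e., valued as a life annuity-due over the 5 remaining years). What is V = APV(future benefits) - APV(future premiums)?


v = 1/(1+i) = 0.925926
APV(future benefits) per unit = sum_{k=0}^{4} k_p_x * q * v^(k+1) = 0.131012
APV(future benefits) = 89478 * 0.131012 = 11722.7039
Life annuity-due factor ä_{x:5} = sum_{k=0}^{4} k_p_x * v^k = 4.04266
APV(future premiums) = 4289 * 4.04266 = 17338.9696
V = 11722.7039 - 17338.9696
= -5616.2657


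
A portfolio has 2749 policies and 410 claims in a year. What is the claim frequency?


frequency = claims / policies
= 410 / 2749
= 0.1491


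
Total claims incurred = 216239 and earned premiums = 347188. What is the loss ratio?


Loss ratio = claims / premiums
= 216239 / 347188
= 0.6228


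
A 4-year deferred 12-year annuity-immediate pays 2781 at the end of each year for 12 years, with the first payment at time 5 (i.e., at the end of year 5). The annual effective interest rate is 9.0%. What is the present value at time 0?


PV at time 4 of the 12-year annuity-immediate:
a_n = 2781 * (1-(1+0.09)^(-12))/0.09 = 19913.977
Discount back 4 years to time 0:
PV = 19913.977 * (1+0.09)^(-4)
= 19913.977 * 0.708425
= 14107.5634


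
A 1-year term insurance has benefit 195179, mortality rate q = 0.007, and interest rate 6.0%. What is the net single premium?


NSP = benefit * q * v
v = 1/(1+i) = 0.943396
NSP = 195179 * 0.007 * 0.943396
= 1288.9179


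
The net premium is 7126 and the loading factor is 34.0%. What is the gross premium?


Gross = net * (1 + loading)
= 7126 * (1 + 0.34)
= 7126 * 1.34
= 9548.84


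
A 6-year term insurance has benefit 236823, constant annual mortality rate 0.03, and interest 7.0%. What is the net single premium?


NSP = benefit * sum_{k=0}^{n-1} k_p_x * q * v^(k+1)
With constant q=0.03, v=0.934579
Sum = 0.133487
NSP = 236823 * 0.133487
= 31612.7147


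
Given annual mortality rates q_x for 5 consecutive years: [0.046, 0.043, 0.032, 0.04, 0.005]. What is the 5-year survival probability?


p_k = 1 - q_k for each year
Survival = product of (1 - q_k)
= 0.954 * 0.957 * 0.968 * 0.96 * 0.995
= 0.8442


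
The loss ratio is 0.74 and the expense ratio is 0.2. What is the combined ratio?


Combined ratio = loss ratio + expense ratio
= 0.74 + 0.2
= 0.94


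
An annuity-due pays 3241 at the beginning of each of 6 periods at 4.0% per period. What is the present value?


PV_due = PMT * (1-(1+i)^(-n))/i * (1+i)
PV_immediate = 16989.7656
PV_due = 16989.7656 * 1.04
= 17669.3562


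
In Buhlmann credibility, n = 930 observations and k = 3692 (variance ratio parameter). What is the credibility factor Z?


Z = n / (n + k)
= 930 / (930 + 3692)
= 930 / 4622
= 0.2012


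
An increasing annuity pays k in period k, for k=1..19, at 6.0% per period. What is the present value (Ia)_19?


(Ia)_n = sum_{k=1}^{n} k * v^k, v = 1/(1+i)
v = 0.943396
Sum computed term by term:
(Ia)_19 = 92.4643


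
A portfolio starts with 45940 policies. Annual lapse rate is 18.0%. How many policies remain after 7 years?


remaining = initial * (1 - lapse)^years
= 45940 * (1 - 0.18)^7
= 45940 * 0.249285
= 11452.1745


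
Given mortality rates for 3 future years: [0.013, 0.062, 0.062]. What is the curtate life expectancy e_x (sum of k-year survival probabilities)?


e_x = sum_{k=1}^{n} k_p_x
k_p_x values:
  1_p_x = 0.987
  2_p_x = 0.925806
  3_p_x = 0.868406
e_x = 2.7812


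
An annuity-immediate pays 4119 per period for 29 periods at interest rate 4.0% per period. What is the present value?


PV = PMT * (1 - (1+i)^(-n)) / i
= 4119 * (1 - (1+0.04)^(-29)) / 0.04
= 4119 * (1 - 0.320651) / 0.04
= 4119 * 16.983715
= 69955.9206


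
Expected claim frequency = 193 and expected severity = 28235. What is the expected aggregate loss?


E[S] = E[N] * E[X]
= 193 * 28235
= 5.4494e+06


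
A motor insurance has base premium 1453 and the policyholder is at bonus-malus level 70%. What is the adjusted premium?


adjusted = base * BM_level / 100
= 1453 * 70 / 100
= 1453 * 0.7
= 1017.1


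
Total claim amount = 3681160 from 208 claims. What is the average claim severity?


severity = total / number
= 3681160 / 208
= 17697.8846


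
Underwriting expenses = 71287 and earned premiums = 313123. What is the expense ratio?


Expense ratio = expenses / premiums
= 71287 / 313123
= 0.2277


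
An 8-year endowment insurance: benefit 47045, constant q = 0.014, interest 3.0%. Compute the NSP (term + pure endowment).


Term component = 4412.6942
Pure endowment = 8_p_x * v^8 * benefit = 0.893337 * 0.789409 * 47045 = 33176.5326
NSP = 37589.2268


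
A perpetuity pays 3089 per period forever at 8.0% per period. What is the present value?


PV = PMT / i
= 3089 / 0.08
= 38612.5


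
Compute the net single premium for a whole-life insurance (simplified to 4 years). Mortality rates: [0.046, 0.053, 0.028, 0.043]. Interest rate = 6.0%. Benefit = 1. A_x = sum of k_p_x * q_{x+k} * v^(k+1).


v = 0.943396
Year 0: k_p_x=1.0, q=0.046, term=0.043396
Year 1: k_p_x=0.954, q=0.053, term=0.045
Year 2: k_p_x=0.903438, q=0.028, term=0.021239
Year 3: k_p_x=0.878142, q=0.043, term=0.02991
A_x = 0.1395


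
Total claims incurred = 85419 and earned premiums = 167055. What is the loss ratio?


Loss ratio = claims / premiums
= 85419 / 167055
= 0.5113


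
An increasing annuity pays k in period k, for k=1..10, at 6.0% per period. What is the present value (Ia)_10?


(Ia)_n = sum_{k=1}^{n} k * v^k, v = 1/(1+i)
v = 0.943396
Sum computed term by term:
(Ia)_10 = 36.9624


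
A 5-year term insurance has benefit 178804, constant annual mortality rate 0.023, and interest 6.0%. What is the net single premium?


NSP = benefit * sum_{k=0}^{n-1} k_p_x * q * v^(k+1)
With constant q=0.023, v=0.943396
Sum = 0.09278
NSP = 178804 * 0.09278
= 16589.3666


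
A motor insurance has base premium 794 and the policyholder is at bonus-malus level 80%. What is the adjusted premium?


adjusted = base * BM_level / 100
= 794 * 80 / 100
= 794 * 0.8
= 635.2


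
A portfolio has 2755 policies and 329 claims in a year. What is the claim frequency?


frequency = claims / policies
= 329 / 2755
= 0.1194


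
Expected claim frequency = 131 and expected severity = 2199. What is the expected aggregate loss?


E[S] = E[N] * E[X]
= 131 * 2199
= 288069


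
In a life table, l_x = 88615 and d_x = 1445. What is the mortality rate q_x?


q_x = d_x / l_x
= 1445 / 88615
= 0.0163


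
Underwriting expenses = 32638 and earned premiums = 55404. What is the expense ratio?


Expense ratio = expenses / premiums
= 32638 / 55404
= 0.5891


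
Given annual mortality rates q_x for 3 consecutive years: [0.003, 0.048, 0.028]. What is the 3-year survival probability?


p_k = 1 - q_k for each year
Survival = product of (1 - q_k)
= 0.997 * 0.952 * 0.972
= 0.9226


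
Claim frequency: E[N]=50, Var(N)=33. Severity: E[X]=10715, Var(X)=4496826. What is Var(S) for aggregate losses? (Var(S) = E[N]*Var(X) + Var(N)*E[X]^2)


Var(S) = E[N]*Var(X) + Var(N)*E[X]^2
= 50*4496826 + 33*10715^2
= 224841300 + 3788770425
= 4.0136e+09


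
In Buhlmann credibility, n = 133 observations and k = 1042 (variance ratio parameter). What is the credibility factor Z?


Z = n / (n + k)
= 133 / (133 + 1042)
= 133 / 1175
= 0.1132


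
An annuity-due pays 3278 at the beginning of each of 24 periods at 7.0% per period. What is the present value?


PV_due = PMT * (1-(1+i)^(-n))/i * (1+i)
PV_immediate = 37596.4769
PV_due = 37596.4769 * 1.07
= 40228.2302


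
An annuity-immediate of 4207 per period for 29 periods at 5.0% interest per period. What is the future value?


FV = PMT * ((1+i)^n - 1) / i
= 4207 * ((1.05)^29 - 1) / 0.05
= 4207 * (4.116136 - 1) / 0.05
= 262191.649


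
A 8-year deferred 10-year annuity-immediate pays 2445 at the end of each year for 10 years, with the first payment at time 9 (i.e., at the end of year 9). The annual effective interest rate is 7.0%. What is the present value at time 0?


PV at time 8 of the 10-year annuity-immediate:
a_n = 2445 * (1-(1+0.07)^(-10))/0.07 = 17172.6569
Discount back 8 years to time 0:
PV = 17172.6569 * (1+0.07)^(-8)
= 17172.6569 * 0.582009
= 9994.6426


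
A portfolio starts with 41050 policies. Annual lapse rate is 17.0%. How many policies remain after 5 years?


remaining = initial * (1 - lapse)^years
= 41050 * (1 - 0.17)^5
= 41050 * 0.393904
= 16169.7618


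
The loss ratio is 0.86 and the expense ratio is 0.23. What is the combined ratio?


Combined ratio = loss ratio + expense ratio
= 0.86 + 0.23
= 1.09


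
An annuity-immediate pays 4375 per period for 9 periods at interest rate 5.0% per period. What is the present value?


PV = PMT * (1 - (1+i)^(-n)) / i
= 4375 * (1 - (1+0.05)^(-9)) / 0.05
= 4375 * (1 - 0.644609) / 0.05
= 4375 * 7.107822
= 31096.7198


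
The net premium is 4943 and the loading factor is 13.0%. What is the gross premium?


Gross = net * (1 + loading)
= 4943 * (1 + 0.13)
= 4943 * 1.13
= 5585.59


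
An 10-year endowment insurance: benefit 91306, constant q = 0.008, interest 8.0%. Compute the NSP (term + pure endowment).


Term component = 4752.5276
Pure endowment = 10_p_x * v^10 * benefit = 0.922819 * 0.463193 * 91306 = 39028.1966
NSP = 43780.7242


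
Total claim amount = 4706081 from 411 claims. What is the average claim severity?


severity = total / number
= 4706081 / 411
= 11450.3187


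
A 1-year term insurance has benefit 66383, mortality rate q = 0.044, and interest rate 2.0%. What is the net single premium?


NSP = benefit * q * v
v = 1/(1+i) = 0.980392
NSP = 66383 * 0.044 * 0.980392
= 2863.5804


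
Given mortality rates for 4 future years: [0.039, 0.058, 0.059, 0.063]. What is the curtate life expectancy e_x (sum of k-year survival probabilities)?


e_x = sum_{k=1}^{n} k_p_x
k_p_x values:
  1_p_x = 0.961
  2_p_x = 0.905262
  3_p_x = 0.851852
  4_p_x = 0.798185
e_x = 3.5163


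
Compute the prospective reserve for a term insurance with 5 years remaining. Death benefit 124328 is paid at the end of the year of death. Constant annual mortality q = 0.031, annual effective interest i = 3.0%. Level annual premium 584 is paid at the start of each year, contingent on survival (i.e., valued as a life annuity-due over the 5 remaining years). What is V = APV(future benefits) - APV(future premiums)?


v = 1/(1+i) = 0.970874
APV(future benefits) per unit = sum_{k=0}^{4} k_p_x * q * v^(k+1) = 0.133686
APV(future benefits) = 124328 * 0.133686 = 16620.8738
Life annuity-due factor ä_{x:5} = sum_{k=0}^{4} k_p_x * v^k = 4.441815
APV(future premiums) = 584 * 4.441815 = 2594.0198
V = 16620.8738 - 2594.0198
= 14026.854


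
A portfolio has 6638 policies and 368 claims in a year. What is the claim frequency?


frequency = claims / policies
= 368 / 6638
= 0.0554


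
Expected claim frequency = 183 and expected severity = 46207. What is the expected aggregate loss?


E[S] = E[N] * E[X]
= 183 * 46207
= 8.4559e+06
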